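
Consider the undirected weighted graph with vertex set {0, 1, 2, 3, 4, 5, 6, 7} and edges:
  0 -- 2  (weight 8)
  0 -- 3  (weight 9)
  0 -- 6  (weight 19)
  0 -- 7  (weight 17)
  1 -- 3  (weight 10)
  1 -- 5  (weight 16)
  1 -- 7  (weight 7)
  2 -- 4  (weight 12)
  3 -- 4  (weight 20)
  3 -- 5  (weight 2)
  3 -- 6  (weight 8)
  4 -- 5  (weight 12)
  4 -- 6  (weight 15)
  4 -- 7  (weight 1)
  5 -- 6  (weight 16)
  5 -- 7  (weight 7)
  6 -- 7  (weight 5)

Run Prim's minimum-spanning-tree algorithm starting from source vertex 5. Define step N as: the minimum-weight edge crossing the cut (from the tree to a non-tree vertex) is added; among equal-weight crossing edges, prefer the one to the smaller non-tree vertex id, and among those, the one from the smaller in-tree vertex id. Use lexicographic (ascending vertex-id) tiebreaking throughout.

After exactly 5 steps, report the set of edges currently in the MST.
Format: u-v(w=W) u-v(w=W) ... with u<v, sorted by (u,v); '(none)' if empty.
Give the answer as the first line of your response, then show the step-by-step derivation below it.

1-7(w=7) 3-5(w=2) 4-7(w=1) 5-7(w=7) 6-7(w=5)

step 1: add edge 3-5 (w=2); MST = {3-5(w=2)}
step 2: add edge 5-7 (w=7); MST = {3-5(w=2) 5-7(w=7)}
step 3: add edge 4-7 (w=1); MST = {3-5(w=2) 4-7(w=1) 5-7(w=7)}
step 4: add edge 6-7 (w=5); MST = {3-5(w=2) 4-7(w=1) 5-7(w=7) 6-7(w=5)}
step 5: add edge 1-7 (w=7); MST = {1-7(w=7) 3-5(w=2) 4-7(w=1) 5-7(w=7) 6-7(w=5)}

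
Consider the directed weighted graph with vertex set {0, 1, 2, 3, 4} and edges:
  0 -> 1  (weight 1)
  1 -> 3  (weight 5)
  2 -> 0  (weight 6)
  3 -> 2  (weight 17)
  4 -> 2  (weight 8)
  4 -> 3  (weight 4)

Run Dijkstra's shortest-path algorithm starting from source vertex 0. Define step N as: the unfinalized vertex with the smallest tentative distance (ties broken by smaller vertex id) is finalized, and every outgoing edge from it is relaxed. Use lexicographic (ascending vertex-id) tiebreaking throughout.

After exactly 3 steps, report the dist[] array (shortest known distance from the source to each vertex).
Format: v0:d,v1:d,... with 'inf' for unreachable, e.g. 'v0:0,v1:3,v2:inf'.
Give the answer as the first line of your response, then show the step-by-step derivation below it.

v0:0,v1:1,v2:23,v3:6,v4:inf

step 1: dist = v0:0,v1:1,v2:inf,v3:inf,v4:inf
step 2: dist = v0:0,v1:1,v2:inf,v3:6,v4:inf
step 3: dist = v0:0,v1:1,v2:23,v3:6,v4:inf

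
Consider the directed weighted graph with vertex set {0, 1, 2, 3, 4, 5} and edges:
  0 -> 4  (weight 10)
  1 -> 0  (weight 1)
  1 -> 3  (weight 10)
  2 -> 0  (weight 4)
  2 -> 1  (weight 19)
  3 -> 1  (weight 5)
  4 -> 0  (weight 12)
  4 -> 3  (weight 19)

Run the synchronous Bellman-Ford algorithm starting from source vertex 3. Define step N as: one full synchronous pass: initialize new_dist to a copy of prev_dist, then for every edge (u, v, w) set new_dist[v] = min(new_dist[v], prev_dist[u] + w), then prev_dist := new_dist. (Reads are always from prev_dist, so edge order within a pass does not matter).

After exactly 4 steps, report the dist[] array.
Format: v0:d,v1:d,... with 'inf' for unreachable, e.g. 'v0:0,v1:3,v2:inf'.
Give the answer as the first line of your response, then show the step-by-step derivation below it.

v0:6,v1:5,v2:inf,v3:0,v4:16,v5:inf

step 1: dist = v0:inf,v1:5,v2:inf,v3:0,v4:inf,v5:inf
step 2: dist = v0:6,v1:5,v2:inf,v3:0,v4:inf,v5:inf
step 3: dist = v0:6,v1:5,v2:inf,v3:0,v4:16,v5:inf
step 4: dist = v0:6,v1:5,v2:inf,v3:0,v4:16,v5:inf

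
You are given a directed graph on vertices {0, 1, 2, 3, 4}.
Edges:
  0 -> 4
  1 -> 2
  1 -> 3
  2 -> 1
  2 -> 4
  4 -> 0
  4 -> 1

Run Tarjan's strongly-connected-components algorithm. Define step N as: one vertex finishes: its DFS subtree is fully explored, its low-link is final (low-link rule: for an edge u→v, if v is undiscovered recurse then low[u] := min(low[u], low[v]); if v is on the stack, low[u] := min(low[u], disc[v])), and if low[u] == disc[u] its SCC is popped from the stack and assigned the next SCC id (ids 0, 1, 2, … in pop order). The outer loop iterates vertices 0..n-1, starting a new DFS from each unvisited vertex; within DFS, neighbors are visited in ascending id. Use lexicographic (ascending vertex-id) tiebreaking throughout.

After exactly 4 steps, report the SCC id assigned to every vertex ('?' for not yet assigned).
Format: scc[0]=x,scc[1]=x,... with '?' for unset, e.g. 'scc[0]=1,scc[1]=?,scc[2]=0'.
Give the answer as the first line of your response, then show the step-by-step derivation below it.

scc[0]=?,scc[1]=?,scc[2]=?,scc[3]=0,scc[4]=?

step 1: low=(low[0]=0,low[1]=2,low[2]=1,low[3]=?,low[4]=0); scc=(scc[0]=?,scc[1]=?,scc[2]=?,scc[3]=?,scc[4]=?)
step 2: low=(low[0]=0,low[1]=1,low[2]=1,low[3]=4,low[4]=0); scc=(scc[0]=?,scc[1]=?,scc[2]=?,scc[3]=0,scc[4]=?)
step 3: low=(low[0]=0,low[1]=1,low[2]=1,low[3]=4,low[4]=0); scc=(scc[0]=?,scc[1]=?,scc[2]=?,scc[3]=0,scc[4]=?)
step 4: low=(low[0]=0,low[1]=1,low[2]=1,low[3]=4,low[4]=0); scc=(scc[0]=?,scc[1]=?,scc[2]=?,scc[3]=0,scc[4]=?)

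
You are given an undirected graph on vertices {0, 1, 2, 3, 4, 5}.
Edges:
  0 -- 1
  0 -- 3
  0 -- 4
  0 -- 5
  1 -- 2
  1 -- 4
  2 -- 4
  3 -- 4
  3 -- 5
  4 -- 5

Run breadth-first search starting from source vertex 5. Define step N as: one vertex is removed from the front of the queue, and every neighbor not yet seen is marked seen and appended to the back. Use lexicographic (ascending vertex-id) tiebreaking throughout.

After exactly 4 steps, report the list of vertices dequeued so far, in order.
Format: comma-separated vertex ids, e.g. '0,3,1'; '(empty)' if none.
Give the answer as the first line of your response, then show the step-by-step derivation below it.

5,0,3,4

step 1: dequeue 5; queue=[0,3,4]; order=5
step 2: dequeue 0; queue=[3,4,1]; order=5,0
step 3: dequeue 3; queue=[4,1]; order=5,0,3
step 4: dequeue 4; queue=[1,2]; order=5,0,3,4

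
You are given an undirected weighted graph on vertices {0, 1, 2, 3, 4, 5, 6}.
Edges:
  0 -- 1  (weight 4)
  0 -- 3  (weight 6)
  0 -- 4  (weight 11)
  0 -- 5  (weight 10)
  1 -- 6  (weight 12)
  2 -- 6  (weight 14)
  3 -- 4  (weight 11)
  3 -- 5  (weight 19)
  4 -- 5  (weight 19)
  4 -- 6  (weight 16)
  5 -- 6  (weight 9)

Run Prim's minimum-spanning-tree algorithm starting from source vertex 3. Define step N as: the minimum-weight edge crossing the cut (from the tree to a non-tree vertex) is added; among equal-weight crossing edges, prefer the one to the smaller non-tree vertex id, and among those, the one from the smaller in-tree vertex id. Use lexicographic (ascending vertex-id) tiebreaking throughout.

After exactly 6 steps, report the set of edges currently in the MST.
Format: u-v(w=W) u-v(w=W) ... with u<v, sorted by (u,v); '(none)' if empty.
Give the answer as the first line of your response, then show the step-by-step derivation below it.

0-1(w=4) 0-3(w=6) 0-4(w=11) 0-5(w=10) 2-6(w=14) 5-6(w=9)

step 1: add edge 0-3 (w=6); MST = {0-3(w=6)}
step 2: add edge 0-1 (w=4); MST = {0-1(w=4) 0-3(w=6)}
step 3: add edge 0-5 (w=10); MST = {0-1(w=4) 0-3(w=6) 0-5(w=10)}
step 4: add edge 5-6 (w=9); MST = {0-1(w=4) 0-3(w=6) 0-5(w=10) 5-6(w=9)}
step 5: add edge 0-4 (w=11); MST = {0-1(w=4) 0-3(w=6) 0-4(w=11) 0-5(w=10) 5-6(w=9)}
step 6: add edge 2-6 (w=14); MST = {0-1(w=4) 0-3(w=6) 0-4(w=11) 0-5(w=10) 2-6(w=14) 5-6(w=9)}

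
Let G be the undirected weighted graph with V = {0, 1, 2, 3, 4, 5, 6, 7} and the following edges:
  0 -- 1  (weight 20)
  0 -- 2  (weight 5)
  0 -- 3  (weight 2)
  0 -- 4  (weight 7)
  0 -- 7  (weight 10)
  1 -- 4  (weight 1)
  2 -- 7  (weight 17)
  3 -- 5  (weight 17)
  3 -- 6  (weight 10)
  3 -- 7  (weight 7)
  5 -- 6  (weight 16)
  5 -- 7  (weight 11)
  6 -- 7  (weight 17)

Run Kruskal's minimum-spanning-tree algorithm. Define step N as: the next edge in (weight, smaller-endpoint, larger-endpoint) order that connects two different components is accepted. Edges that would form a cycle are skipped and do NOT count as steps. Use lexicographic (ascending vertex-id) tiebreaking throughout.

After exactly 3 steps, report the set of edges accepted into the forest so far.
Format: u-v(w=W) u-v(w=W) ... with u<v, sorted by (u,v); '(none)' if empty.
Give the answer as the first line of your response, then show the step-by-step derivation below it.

0-2(w=5) 0-3(w=2) 1-4(w=1)

step 1: add edge 1-4 (w=1); MST = {1-4(w=1)}
step 2: add edge 0-3 (w=2); MST = {0-3(w=2) 1-4(w=1)}
step 3: add edge 0-2 (w=5); MST = {0-2(w=5) 0-3(w=2) 1-4(w=1)}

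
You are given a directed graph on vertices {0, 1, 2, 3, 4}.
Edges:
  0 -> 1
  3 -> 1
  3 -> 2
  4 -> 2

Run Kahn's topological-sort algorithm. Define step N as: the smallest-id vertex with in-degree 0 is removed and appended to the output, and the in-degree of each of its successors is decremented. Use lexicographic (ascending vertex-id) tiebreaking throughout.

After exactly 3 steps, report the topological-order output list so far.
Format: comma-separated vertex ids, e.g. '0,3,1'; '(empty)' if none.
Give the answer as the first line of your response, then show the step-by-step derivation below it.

0,3,1

step 1: output 0; order=[0]; indeg=(0,1,2,0,0)
step 2: output 3; order=[0,3]; indeg=(0,0,1,0,0)
step 3: output 1; order=[0,3,1]; indeg=(0,0,1,0,0)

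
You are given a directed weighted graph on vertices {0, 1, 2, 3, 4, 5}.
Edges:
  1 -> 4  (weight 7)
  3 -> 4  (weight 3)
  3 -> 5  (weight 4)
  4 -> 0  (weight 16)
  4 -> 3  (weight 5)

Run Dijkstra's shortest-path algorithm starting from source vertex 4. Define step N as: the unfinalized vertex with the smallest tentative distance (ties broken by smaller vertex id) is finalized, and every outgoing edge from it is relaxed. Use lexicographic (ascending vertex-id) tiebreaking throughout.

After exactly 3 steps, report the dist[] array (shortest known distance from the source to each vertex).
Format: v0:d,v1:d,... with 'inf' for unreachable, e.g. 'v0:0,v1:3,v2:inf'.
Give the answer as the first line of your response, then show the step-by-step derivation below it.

v0:16,v1:inf,v2:inf,v3:5,v4:0,v5:9

step 1: dist = v0:16,v1:inf,v2:inf,v3:5,v4:0,v5:inf
step 2: dist = v0:16,v1:inf,v2:inf,v3:5,v4:0,v5:9
step 3: dist = v0:16,v1:inf,v2:inf,v3:5,v4:0,v5:9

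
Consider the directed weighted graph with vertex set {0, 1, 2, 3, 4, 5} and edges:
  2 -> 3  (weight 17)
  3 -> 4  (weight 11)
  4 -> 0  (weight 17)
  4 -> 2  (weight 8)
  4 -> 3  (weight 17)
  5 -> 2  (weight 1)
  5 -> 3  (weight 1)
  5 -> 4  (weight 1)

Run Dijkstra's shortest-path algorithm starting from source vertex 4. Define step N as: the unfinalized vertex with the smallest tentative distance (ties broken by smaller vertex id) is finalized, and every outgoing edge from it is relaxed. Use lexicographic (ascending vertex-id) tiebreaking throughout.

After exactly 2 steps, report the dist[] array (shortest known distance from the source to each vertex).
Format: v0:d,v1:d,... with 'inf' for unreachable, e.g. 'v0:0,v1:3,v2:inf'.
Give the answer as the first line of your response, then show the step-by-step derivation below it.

v0:17,v1:inf,v2:8,v3:17,v4:0,v5:inf

step 1: dist = v0:17,v1:inf,v2:8,v3:17,v4:0,v5:inf
step 2: dist = v0:17,v1:inf,v2:8,v3:17,v4:0,v5:inf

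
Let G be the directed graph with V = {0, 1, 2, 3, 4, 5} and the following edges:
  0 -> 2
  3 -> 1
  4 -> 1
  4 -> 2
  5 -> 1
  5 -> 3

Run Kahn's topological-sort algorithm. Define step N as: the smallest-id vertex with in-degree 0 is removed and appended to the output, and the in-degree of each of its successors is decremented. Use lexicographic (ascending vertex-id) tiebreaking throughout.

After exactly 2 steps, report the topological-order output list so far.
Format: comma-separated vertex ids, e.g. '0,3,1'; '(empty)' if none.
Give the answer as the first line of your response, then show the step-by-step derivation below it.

0,4

step 1: output 0; order=[0]; indeg=(0,3,1,1,0,0)
step 2: output 4; order=[0,4]; indeg=(0,2,0,1,0,0)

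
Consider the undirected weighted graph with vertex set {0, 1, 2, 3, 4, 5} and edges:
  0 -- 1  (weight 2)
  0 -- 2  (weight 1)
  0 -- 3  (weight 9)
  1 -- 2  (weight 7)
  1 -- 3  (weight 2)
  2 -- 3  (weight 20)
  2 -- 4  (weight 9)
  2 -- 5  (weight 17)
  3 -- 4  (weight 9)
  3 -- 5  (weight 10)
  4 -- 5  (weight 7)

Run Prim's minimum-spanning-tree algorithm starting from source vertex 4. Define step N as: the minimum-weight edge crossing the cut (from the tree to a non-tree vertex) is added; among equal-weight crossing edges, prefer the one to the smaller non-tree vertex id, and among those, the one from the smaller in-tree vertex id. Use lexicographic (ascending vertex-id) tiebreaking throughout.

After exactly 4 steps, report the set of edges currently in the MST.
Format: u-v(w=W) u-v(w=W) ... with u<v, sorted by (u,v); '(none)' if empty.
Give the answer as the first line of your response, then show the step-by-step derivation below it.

0-1(w=2) 0-2(w=1) 2-4(w=9) 4-5(w=7)

step 1: add edge 4-5 (w=7); MST = {4-5(w=7)}
step 2: add edge 2-4 (w=9); MST = {2-4(w=9) 4-5(w=7)}
step 3: add edge 0-2 (w=1); MST = {0-2(w=1) 2-4(w=9) 4-5(w=7)}
step 4: add edge 0-1 (w=2); MST = {0-1(w=2) 0-2(w=1) 2-4(w=9) 4-5(w=7)}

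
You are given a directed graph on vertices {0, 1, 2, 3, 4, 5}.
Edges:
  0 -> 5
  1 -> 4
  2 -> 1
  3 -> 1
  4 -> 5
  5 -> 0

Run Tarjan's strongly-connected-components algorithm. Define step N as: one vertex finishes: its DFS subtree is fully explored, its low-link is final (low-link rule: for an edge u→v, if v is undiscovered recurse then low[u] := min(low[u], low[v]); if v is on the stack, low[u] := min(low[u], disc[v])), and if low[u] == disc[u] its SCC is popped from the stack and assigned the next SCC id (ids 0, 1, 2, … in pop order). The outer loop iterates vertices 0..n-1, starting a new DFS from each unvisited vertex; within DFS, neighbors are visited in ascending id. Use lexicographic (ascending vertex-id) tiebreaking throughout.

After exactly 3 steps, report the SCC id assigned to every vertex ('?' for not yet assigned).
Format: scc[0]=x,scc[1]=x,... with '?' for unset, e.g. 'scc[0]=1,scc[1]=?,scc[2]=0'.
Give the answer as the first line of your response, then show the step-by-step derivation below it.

scc[0]=0,scc[1]=?,scc[2]=?,scc[3]=?,scc[4]=1,scc[5]=0

step 1: low=(low[0]=0,low[1]=?,low[2]=?,low[3]=?,low[4]=?,low[5]=0); scc=(scc[0]=?,scc[1]=?,scc[2]=?,scc[3]=?,scc[4]=?,scc[5]=?)
step 2: low=(low[0]=0,low[1]=?,low[2]=?,low[3]=?,low[4]=?,low[5]=0); scc=(scc[0]=0,scc[1]=?,scc[2]=?,scc[3]=?,scc[4]=?,scc[5]=0)
step 3: low=(low[0]=0,low[1]=2,low[2]=?,low[3]=?,low[4]=3,low[5]=0); scc=(scc[0]=0,scc[1]=?,scc[2]=?,scc[3]=?,scc[4]=1,scc[5]=0)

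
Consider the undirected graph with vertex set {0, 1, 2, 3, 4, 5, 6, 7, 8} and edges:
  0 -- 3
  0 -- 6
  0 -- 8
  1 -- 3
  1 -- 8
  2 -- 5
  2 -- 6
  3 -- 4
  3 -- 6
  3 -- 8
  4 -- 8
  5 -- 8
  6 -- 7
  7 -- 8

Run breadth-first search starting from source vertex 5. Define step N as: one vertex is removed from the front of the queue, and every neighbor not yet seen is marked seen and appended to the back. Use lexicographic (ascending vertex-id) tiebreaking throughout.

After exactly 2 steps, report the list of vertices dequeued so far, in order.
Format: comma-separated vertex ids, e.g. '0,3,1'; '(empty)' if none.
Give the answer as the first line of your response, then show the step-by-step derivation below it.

5,2

step 1: dequeue 5; queue=[2,8]; order=5
step 2: dequeue 2; queue=[8,6]; order=5,2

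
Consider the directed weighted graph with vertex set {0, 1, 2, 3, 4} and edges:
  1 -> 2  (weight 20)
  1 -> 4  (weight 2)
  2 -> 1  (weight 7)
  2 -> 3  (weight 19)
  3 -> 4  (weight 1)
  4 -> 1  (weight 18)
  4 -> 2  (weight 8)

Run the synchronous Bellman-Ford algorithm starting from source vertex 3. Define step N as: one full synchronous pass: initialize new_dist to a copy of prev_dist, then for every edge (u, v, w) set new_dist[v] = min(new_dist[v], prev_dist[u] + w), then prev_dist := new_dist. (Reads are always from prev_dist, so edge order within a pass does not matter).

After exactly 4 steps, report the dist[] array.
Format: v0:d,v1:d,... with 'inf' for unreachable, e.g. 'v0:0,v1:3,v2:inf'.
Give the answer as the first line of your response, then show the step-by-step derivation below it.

v0:inf,v1:16,v2:9,v3:0,v4:1

step 1: dist = v0:inf,v1:inf,v2:inf,v3:0,v4:1
step 2: dist = v0:inf,v1:19,v2:9,v3:0,v4:1
step 3: dist = v0:inf,v1:16,v2:9,v3:0,v4:1
step 4: dist = v0:inf,v1:16,v2:9,v3:0,v4:1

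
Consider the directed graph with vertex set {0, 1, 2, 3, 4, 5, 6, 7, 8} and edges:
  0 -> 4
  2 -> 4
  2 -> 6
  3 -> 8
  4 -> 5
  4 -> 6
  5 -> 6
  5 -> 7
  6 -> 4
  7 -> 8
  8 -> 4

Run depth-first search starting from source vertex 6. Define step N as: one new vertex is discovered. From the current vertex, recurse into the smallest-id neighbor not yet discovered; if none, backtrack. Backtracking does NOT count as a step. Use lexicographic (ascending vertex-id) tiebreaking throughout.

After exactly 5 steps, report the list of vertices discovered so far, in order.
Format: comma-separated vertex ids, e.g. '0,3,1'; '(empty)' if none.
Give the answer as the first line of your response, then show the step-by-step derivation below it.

6,4,5,7,8

step 1: discover 6; path=6; order=6
step 2: discover 4; path=6>4; order=6,4
step 3: discover 5; path=6>4>5; order=6,4,5
step 4: discover 7; path=6>4>5>7; order=6,4,5,7
step 5: discover 8; path=6>4>5>7>8; order=6,4,5,7,8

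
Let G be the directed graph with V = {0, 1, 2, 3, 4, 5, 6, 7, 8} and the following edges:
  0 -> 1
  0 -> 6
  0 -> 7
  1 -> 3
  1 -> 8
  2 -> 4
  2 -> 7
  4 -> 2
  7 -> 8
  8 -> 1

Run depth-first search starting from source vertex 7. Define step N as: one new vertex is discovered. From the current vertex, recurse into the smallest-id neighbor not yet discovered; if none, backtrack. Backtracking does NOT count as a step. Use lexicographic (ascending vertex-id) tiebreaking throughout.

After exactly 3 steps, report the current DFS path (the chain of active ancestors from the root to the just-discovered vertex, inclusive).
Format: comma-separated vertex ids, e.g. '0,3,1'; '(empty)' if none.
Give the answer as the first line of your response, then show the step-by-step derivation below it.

7,8,1

step 1: discover 7; path=7; order=7
step 2: discover 8; path=7>8; order=7,8
step 3: discover 1; path=7>8>1; order=7,8,1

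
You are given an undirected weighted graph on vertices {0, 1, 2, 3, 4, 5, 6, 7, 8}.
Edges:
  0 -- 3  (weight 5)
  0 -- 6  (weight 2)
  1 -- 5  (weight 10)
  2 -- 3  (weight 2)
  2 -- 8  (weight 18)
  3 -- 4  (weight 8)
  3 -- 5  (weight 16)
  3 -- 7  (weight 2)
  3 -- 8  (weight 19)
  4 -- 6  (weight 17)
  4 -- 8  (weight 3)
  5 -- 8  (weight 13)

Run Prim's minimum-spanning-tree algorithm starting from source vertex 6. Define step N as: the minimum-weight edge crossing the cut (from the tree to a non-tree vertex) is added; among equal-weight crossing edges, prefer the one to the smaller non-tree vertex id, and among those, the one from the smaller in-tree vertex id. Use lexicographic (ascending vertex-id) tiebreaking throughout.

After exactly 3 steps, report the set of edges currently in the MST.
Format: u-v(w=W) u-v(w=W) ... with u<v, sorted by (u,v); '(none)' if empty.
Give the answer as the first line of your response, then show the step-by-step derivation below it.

0-3(w=5) 0-6(w=2) 2-3(w=2)

step 1: add edge 0-6 (w=2); MST = {0-6(w=2)}
step 2: add edge 0-3 (w=5); MST = {0-3(w=5) 0-6(w=2)}
step 3: add edge 2-3 (w=2); MST = {0-3(w=5) 0-6(w=2) 2-3(w=2)}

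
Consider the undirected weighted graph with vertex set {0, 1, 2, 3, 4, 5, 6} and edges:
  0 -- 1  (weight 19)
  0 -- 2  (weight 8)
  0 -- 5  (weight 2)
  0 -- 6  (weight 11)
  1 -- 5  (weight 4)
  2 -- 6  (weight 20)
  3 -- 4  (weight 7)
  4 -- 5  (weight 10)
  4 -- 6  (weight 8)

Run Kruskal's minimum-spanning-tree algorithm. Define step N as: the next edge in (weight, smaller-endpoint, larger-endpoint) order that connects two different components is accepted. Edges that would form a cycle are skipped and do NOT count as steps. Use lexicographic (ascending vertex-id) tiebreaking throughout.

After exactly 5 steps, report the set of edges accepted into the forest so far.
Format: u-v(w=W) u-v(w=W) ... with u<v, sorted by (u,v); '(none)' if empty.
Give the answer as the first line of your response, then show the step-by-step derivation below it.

0-2(w=8) 0-5(w=2) 1-5(w=4) 3-4(w=7) 4-6(w=8)

step 1: add edge 0-5 (w=2); MST = {0-5(w=2)}
step 2: add edge 1-5 (w=4); MST = {0-5(w=2) 1-5(w=4)}
step 3: add edge 3-4 (w=7); MST = {0-5(w=2) 1-5(w=4) 3-4(w=7)}
step 4: add edge 0-2 (w=8); MST = {0-2(w=8) 0-5(w=2) 1-5(w=4) 3-4(w=7)}
step 5: add edge 4-6 (w=8); MST = {0-2(w=8) 0-5(w=2) 1-5(w=4) 3-4(w=7) 4-6(w=8)}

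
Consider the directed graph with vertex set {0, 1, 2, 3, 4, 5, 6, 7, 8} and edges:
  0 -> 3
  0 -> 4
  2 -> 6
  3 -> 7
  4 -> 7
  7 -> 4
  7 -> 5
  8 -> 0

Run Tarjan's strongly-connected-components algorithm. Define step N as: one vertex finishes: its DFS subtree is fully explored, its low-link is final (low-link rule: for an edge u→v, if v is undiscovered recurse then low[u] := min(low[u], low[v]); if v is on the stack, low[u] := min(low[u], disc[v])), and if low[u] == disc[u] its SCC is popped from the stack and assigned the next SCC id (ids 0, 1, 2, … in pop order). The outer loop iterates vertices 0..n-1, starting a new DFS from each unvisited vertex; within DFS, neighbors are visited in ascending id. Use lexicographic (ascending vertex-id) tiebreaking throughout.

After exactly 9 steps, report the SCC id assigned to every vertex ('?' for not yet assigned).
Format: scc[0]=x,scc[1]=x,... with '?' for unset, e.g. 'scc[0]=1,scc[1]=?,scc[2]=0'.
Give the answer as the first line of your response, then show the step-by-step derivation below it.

scc[0]=3,scc[1]=4,scc[2]=6,scc[3]=2,scc[4]=1,scc[5]=0,scc[6]=5,scc[7]=1,scc[8]=7

step 1: low=(low[0]=0,low[1]=?,low[2]=?,low[3]=1,low[4]=2,low[5]=?,low[6]=?,low[7]=2,low[8]=?); scc=(scc[0]=?,scc[1]=?,scc[2]=?,scc[3]=?,scc[4]=?,scc[5]=?,scc[6]=?,scc[7]=?,scc[8]=?)
step 2: low=(low[0]=0,low[1]=?,low[2]=?,low[3]=1,low[4]=2,low[5]=4,low[6]=?,low[7]=2,low[8]=?); scc=(scc[0]=?,scc[1]=?,scc[2]=?,scc[3]=?,scc[4]=?,scc[5]=0,scc[6]=?,scc[7]=?,scc[8]=?)
step 3: low=(low[0]=0,low[1]=?,low[2]=?,low[3]=1,low[4]=2,low[5]=4,low[6]=?,low[7]=2,low[8]=?); scc=(scc[0]=?,scc[1]=?,scc[2]=?,scc[3]=?,scc[4]=1,scc[5]=0,scc[6]=?,scc[7]=1,scc[8]=?)
step 4: low=(low[0]=0,low[1]=?,low[2]=?,low[3]=1,low[4]=2,low[5]=4,low[6]=?,low[7]=2,low[8]=?); scc=(scc[0]=?,scc[1]=?,scc[2]=?,scc[3]=2,scc[4]=1,scc[5]=0,scc[6]=?,scc[7]=1,scc[8]=?)
step 5: low=(low[0]=0,low[1]=?,low[2]=?,low[3]=1,low[4]=2,low[5]=4,low[6]=?,low[7]=2,low[8]=?); scc=(scc[0]=3,scc[1]=?,scc[2]=?,scc[3]=2,scc[4]=1,scc[5]=0,scc[6]=?,scc[7]=1,scc[8]=?)
step 6: low=(low[0]=0,low[1]=5,low[2]=?,low[3]=1,low[4]=2,low[5]=4,low[6]=?,low[7]=2,low[8]=?); scc=(scc[0]=3,scc[1]=4,scc[2]=?,scc[3]=2,scc[4]=1,scc[5]=0,scc[6]=?,scc[7]=1,scc[8]=?)
step 7: low=(low[0]=0,low[1]=5,low[2]=6,low[3]=1,low[4]=2,low[5]=4,low[6]=7,low[7]=2,low[8]=?); scc=(scc[0]=3,scc[1]=4,scc[2]=?,scc[3]=2,scc[4]=1,scc[5]=0,scc[6]=5,scc[7]=1,scc[8]=?)
step 8: low=(low[0]=0,low[1]=5,low[2]=6,low[3]=1,low[4]=2,low[5]=4,low[6]=7,low[7]=2,low[8]=?); scc=(scc[0]=3,scc[1]=4,scc[2]=6,scc[3]=2,scc[4]=1,scc[5]=0,scc[6]=5,scc[7]=1,scc[8]=?)
step 9: low=(low[0]=0,low[1]=5,low[2]=6,low[3]=1,low[4]=2,low[5]=4,low[6]=7,low[7]=2,low[8]=8); scc=(scc[0]=3,scc[1]=4,scc[2]=6,scc[3]=2,scc[4]=1,scc[5]=0,scc[6]=5,scc[7]=1,scc[8]=7)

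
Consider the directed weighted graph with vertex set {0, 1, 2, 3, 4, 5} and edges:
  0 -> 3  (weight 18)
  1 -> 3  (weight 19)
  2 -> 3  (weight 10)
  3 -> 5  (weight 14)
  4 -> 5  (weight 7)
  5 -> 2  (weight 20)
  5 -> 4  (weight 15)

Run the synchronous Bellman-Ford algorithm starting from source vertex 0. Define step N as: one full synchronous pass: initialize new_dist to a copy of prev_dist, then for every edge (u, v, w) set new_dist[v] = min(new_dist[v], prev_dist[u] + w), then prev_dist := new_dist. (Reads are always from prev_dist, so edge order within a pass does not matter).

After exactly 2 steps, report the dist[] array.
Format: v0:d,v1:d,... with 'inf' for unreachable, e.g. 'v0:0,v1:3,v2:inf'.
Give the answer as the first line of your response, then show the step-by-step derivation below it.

v0:0,v1:inf,v2:inf,v3:18,v4:inf,v5:32

step 1: dist = v0:0,v1:inf,v2:inf,v3:18,v4:inf,v5:inf
step 2: dist = v0:0,v1:inf,v2:inf,v3:18,v4:inf,v5:32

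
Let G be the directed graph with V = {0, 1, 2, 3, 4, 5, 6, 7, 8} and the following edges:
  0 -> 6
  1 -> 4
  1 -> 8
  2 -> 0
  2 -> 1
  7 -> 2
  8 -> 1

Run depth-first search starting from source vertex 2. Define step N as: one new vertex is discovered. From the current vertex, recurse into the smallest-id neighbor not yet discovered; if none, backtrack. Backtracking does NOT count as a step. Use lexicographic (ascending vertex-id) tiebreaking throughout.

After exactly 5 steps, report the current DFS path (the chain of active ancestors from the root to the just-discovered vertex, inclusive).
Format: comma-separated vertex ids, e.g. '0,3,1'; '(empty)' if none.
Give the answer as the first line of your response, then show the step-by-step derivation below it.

2,1,4

step 1: discover 2; path=2; order=2
step 2: discover 0; path=2>0; order=2,0
step 3: discover 6; path=2>0>6; order=2,0,6
step 4: discover 1; path=2>1; order=2,0,6,1
step 5: discover 4; path=2>1>4; order=2,0,6,1,4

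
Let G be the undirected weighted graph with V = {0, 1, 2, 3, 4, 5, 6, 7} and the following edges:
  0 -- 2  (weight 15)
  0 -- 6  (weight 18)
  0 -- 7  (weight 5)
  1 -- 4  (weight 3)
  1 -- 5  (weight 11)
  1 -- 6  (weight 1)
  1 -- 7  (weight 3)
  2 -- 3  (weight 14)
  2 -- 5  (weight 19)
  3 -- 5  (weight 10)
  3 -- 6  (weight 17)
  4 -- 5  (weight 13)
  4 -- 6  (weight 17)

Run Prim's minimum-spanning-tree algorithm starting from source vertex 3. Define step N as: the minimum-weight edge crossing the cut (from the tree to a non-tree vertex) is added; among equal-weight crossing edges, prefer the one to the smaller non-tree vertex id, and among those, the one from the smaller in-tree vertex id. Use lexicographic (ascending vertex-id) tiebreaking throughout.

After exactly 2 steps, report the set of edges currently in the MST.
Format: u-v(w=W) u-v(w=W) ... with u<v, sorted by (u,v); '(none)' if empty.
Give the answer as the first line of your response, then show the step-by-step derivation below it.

1-5(w=11) 3-5(w=10)

step 1: add edge 3-5 (w=10); MST = {3-5(w=10)}
step 2: add edge 1-5 (w=11); MST = {1-5(w=11) 3-5(w=10)}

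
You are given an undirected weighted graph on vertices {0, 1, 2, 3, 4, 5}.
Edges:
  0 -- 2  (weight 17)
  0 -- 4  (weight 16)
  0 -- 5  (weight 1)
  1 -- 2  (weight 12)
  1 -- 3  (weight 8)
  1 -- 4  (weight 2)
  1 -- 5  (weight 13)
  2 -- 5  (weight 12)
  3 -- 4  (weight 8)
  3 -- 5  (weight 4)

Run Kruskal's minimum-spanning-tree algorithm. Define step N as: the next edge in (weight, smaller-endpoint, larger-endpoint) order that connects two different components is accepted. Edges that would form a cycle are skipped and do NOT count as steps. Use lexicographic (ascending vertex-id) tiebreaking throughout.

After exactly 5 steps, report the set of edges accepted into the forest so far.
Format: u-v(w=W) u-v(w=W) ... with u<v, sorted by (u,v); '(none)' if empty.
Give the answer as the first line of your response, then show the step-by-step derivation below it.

0-5(w=1) 1-2(w=12) 1-3(w=8) 1-4(w=2) 3-5(w=4)

step 1: add edge 0-5 (w=1); MST = {0-5(w=1)}
step 2: add edge 1-4 (w=2); MST = {0-5(w=1) 1-4(w=2)}
step 3: add edge 3-5 (w=4); MST = {0-5(w=1) 1-4(w=2) 3-5(w=4)}
step 4: add edge 1-3 (w=8); MST = {0-5(w=1) 1-3(w=8) 1-4(w=2) 3-5(w=4)}
step 5: add edge 1-2 (w=12); MST = {0-5(w=1) 1-2(w=12) 1-3(w=8) 1-4(w=2) 3-5(w=4)}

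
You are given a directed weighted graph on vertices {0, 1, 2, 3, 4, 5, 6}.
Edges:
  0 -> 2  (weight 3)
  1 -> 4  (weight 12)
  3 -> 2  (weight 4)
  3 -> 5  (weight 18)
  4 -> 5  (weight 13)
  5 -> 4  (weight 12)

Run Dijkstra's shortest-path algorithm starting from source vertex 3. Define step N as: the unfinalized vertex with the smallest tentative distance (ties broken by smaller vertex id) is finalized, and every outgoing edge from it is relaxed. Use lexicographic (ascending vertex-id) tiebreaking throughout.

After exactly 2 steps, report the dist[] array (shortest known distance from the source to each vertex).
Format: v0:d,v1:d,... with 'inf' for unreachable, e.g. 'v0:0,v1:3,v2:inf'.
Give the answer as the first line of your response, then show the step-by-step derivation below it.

v0:inf,v1:inf,v2:4,v3:0,v4:inf,v5:18,v6:inf

step 1: dist = v0:inf,v1:inf,v2:4,v3:0,v4:inf,v5:18,v6:inf
step 2: dist = v0:inf,v1:inf,v2:4,v3:0,v4:inf,v5:18,v6:inf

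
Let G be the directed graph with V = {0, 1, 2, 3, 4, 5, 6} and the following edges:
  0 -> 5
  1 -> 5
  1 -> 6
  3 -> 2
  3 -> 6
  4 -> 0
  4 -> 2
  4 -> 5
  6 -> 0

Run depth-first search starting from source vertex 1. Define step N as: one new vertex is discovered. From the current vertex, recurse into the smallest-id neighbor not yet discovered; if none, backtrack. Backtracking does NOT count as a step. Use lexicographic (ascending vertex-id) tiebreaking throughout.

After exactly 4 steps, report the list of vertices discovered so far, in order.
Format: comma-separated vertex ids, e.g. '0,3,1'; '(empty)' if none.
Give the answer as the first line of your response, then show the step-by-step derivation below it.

1,5,6,0

step 1: discover 1; path=1; order=1
step 2: discover 5; path=1>5; order=1,5
step 3: discover 6; path=1>6; order=1,5,6
step 4: discover 0; path=1>6>0; order=1,5,6,0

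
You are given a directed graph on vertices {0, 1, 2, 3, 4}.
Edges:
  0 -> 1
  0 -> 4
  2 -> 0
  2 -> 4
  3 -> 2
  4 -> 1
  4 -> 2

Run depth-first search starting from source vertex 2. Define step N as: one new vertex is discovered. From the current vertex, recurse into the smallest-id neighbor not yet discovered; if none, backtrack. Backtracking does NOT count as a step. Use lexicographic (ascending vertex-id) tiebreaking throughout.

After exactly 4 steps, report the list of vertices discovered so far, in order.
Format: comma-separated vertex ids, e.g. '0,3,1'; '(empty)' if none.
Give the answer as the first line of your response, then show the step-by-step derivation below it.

2,0,1,4

step 1: discover 2; path=2; order=2
step 2: discover 0; path=2>0; order=2,0
step 3: discover 1; path=2>0>1; order=2,0,1
step 4: discover 4; path=2>0>4; order=2,0,1,4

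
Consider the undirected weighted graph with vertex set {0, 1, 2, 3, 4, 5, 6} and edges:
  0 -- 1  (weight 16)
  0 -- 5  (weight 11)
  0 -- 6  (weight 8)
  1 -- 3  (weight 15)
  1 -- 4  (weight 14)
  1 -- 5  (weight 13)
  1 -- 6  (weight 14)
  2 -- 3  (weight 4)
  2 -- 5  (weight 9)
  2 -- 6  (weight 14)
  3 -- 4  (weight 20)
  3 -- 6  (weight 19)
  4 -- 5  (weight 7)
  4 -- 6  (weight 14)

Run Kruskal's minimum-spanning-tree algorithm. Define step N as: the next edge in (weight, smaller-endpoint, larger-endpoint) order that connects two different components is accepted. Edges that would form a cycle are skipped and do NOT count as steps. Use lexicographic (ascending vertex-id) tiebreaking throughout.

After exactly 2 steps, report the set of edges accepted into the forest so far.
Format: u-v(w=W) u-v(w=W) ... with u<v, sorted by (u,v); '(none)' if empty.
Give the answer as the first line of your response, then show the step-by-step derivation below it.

2-3(w=4) 4-5(w=7)

step 1: add edge 2-3 (w=4); MST = {2-3(w=4)}
step 2: add edge 4-5 (w=7); MST = {2-3(w=4) 4-5(w=7)}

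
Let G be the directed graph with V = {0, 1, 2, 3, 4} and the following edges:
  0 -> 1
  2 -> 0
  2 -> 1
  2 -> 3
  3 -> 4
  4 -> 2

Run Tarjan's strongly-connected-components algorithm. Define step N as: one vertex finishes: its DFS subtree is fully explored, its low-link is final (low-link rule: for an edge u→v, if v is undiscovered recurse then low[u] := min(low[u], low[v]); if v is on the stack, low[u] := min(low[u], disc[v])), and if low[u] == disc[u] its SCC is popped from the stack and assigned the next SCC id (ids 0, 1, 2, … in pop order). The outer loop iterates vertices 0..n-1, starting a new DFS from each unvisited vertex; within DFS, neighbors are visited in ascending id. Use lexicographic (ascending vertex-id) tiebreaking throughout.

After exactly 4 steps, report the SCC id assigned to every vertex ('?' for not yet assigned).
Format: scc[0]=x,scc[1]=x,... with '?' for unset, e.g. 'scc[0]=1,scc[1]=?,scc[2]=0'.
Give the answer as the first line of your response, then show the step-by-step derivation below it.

scc[0]=1,scc[1]=0,scc[2]=?,scc[3]=?,scc[4]=?

step 1: low=(low[0]=0,low[1]=1,low[2]=?,low[3]=?,low[4]=?); scc=(scc[0]=?,scc[1]=0,scc[2]=?,scc[3]=?,scc[4]=?)
step 2: low=(low[0]=0,low[1]=1,low[2]=?,low[3]=?,low[4]=?); scc=(scc[0]=1,scc[1]=0,scc[2]=?,scc[3]=?,scc[4]=?)
step 3: low=(low[0]=0,low[1]=1,low[2]=2,low[3]=3,low[4]=2); scc=(scc[0]=1,scc[1]=0,scc[2]=?,scc[3]=?,scc[4]=?)
step 4: low=(low[0]=0,low[1]=1,low[2]=2,low[3]=2,low[4]=2); scc=(scc[0]=1,scc[1]=0,scc[2]=?,scc[3]=?,scc[4]=?)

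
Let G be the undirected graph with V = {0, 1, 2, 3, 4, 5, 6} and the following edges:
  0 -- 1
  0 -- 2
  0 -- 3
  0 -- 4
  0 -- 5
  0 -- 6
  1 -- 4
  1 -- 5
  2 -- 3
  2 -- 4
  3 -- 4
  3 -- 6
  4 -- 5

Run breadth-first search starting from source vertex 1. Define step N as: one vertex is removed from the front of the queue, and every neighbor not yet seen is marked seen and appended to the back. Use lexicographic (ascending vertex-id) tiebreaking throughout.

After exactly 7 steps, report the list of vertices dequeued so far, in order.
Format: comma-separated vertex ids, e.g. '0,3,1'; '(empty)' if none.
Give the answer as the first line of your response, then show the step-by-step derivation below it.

1,0,4,5,2,3,6

step 1: dequeue 1; queue=[0,4,5]; order=1
step 2: dequeue 0; queue=[4,5,2,3,6]; order=1,0
step 3: dequeue 4; queue=[5,2,3,6]; order=1,0,4
step 4: dequeue 5; queue=[2,3,6]; order=1,0,4,5
step 5: dequeue 2; queue=[3,6]; order=1,0,4,5,2
step 6: dequeue 3; queue=[6]; order=1,0,4,5,2,3
step 7: dequeue 6; queue=[(empty)]; order=1,0,4,5,2,3,6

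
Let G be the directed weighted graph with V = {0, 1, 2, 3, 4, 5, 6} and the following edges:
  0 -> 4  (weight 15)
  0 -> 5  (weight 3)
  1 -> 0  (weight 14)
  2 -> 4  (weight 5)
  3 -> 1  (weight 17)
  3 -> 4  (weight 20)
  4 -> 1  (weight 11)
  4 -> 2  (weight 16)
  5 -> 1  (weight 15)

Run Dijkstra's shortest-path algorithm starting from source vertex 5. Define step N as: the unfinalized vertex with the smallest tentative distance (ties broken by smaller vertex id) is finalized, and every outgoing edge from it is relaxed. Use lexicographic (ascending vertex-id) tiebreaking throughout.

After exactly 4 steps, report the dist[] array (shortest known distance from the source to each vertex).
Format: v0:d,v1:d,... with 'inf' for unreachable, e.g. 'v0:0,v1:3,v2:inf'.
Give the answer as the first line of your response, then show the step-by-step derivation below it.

v0:29,v1:15,v2:60,v3:inf,v4:44,v5:0,v6:inf

step 1: dist = v0:inf,v1:15,v2:inf,v3:inf,v4:inf,v5:0,v6:inf
step 2: dist = v0:29,v1:15,v2:inf,v3:inf,v4:inf,v5:0,v6:inf
step 3: dist = v0:29,v1:15,v2:inf,v3:inf,v4:44,v5:0,v6:inf
step 4: dist = v0:29,v1:15,v2:60,v3:inf,v4:44,v5:0,v6:inf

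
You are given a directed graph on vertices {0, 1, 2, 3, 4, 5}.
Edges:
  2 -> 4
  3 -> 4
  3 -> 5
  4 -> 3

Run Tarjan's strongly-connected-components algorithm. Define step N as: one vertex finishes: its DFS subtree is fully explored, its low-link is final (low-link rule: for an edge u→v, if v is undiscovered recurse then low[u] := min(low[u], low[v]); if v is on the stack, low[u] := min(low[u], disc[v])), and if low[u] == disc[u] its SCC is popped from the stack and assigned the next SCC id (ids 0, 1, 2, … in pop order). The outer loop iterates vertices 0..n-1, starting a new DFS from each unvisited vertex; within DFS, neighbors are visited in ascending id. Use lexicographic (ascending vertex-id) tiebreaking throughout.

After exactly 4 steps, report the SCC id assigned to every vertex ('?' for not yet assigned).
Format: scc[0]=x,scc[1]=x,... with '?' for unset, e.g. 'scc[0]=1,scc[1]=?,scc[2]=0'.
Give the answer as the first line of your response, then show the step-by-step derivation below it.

scc[0]=0,scc[1]=1,scc[2]=?,scc[3]=?,scc[4]=?,scc[5]=2

step 1: low=(low[0]=0,low[1]=?,low[2]=?,low[3]=?,low[4]=?,low[5]=?); scc=(scc[0]=0,scc[1]=?,scc[2]=?,scc[3]=?,scc[4]=?,scc[5]=?)
step 2: low=(low[0]=0,low[1]=1,low[2]=?,low[3]=?,low[4]=?,low[5]=?); scc=(scc[0]=0,scc[1]=1,scc[2]=?,scc[3]=?,scc[4]=?,scc[5]=?)
step 3: low=(low[0]=0,low[1]=1,low[2]=2,low[3]=3,low[4]=3,low[5]=5); scc=(scc[0]=0,scc[1]=1,scc[2]=?,scc[3]=?,scc[4]=?,scc[5]=2)
step 4: low=(low[0]=0,low[1]=1,low[2]=2,low[3]=3,low[4]=3,low[5]=5); scc=(scc[0]=0,scc[1]=1,scc[2]=?,scc[3]=?,scc[4]=?,scc[5]=2)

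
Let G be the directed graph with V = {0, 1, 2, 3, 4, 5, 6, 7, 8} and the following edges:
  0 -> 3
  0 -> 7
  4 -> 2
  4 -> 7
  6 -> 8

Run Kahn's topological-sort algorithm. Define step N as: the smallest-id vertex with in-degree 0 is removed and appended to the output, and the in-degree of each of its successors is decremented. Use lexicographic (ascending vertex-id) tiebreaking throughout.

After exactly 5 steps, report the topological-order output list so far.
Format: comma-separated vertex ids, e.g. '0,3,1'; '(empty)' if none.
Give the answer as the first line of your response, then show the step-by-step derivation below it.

0,1,3,4,2

step 1: output 0; order=[0]; indeg=(0,0,1,0,0,0,0,1,1)
step 2: output 1; order=[0,1]; indeg=(0,0,1,0,0,0,0,1,1)
step 3: output 3; order=[0,1,3]; indeg=(0,0,1,0,0,0,0,1,1)
step 4: output 4; order=[0,1,3,4]; indeg=(0,0,0,0,0,0,0,0,1)
step 5: output 2; order=[0,1,3,4,2]; indeg=(0,0,0,0,0,0,0,0,1)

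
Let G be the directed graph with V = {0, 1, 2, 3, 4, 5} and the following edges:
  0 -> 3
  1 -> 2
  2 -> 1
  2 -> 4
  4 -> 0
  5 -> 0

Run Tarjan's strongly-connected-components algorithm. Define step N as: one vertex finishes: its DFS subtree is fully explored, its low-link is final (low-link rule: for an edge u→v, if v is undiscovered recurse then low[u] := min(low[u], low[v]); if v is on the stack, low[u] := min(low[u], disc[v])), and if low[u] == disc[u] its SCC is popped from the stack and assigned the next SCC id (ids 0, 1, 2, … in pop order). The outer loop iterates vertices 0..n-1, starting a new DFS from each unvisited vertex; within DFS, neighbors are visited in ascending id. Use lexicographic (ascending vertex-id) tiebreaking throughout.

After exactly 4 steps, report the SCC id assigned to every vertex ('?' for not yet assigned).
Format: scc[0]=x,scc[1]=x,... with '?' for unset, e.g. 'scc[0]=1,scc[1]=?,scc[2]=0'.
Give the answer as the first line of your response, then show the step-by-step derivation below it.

scc[0]=1,scc[1]=?,scc[2]=?,scc[3]=0,scc[4]=2,scc[5]=?

step 1: low=(low[0]=0,low[1]=?,low[2]=?,low[3]=1,low[4]=?,low[5]=?); scc=(scc[0]=?,scc[1]=?,scc[2]=?,scc[3]=0,scc[4]=?,scc[5]=?)
step 2: low=(low[0]=0,low[1]=?,low[2]=?,low[3]=1,low[4]=?,low[5]=?); scc=(scc[0]=1,scc[1]=?,scc[2]=?,scc[3]=0,scc[4]=?,scc[5]=?)
step 3: low=(low[0]=0,low[1]=2,low[2]=2,low[3]=1,low[4]=4,low[5]=?); scc=(scc[0]=1,scc[1]=?,scc[2]=?,scc[3]=0,scc[4]=2,scc[5]=?)
step 4: low=(low[0]=0,low[1]=2,low[2]=2,low[3]=1,low[4]=4,low[5]=?); scc=(scc[0]=1,scc[1]=?,scc[2]=?,scc[3]=0,scc[4]=2,scc[5]=?)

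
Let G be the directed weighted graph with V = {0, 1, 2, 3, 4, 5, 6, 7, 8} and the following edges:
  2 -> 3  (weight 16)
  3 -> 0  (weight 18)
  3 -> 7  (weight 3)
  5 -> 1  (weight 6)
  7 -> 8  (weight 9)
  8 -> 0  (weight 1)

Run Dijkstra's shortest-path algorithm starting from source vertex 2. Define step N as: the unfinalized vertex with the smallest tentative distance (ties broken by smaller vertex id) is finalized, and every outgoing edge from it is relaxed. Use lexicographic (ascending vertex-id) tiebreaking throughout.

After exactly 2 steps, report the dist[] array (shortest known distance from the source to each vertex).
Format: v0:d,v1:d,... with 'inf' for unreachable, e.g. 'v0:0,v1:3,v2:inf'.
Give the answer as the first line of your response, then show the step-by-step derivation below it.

v0:34,v1:inf,v2:0,v3:16,v4:inf,v5:inf,v6:inf,v7:19,v8:inf

step 1: dist = v0:inf,v1:inf,v2:0,v3:16,v4:inf,v5:inf,v6:inf,v7:inf,v8:inf
step 2: dist = v0:34,v1:inf,v2:0,v3:16,v4:inf,v5:inf,v6:inf,v7:19,v8:inf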